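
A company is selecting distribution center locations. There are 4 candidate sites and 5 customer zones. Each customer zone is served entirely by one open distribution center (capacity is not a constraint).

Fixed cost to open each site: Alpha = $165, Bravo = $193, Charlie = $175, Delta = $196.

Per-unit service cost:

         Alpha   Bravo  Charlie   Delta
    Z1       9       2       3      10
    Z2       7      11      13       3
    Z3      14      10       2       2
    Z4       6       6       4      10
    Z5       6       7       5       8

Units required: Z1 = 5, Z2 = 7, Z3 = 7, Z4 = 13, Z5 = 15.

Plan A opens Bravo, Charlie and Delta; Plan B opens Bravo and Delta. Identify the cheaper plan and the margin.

Plan A: {Bravo, Charlie, Delta}: Z1→Bravo 2·5=10, Z2→Delta 3·7=21, Z3→Charlie 2·7=14, Z4→Charlie 4·13=52, Z5→Charlie 5·15=75. Service 172; fixed 564; total 736.
Plan B: {Bravo, Delta}: Z1→Bravo 2·5=10, Z2→Delta 3·7=21, Z3→Delta 2·7=14, Z4→Bravo 6·13=78, Z5→Bravo 7·15=105. Service 228; fixed 389; total 617.
Difference: |736 − 617| = 119.

Plan B is cheaper by 119.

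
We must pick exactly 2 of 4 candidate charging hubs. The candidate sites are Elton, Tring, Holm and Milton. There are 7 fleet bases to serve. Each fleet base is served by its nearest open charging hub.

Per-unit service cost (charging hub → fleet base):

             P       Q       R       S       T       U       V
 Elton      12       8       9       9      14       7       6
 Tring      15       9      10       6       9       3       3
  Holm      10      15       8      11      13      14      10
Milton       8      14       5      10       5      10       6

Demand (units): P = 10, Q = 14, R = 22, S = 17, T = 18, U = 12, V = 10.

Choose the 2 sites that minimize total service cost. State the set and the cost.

With exactly 2 open, each fleet base uses its cheapest among the chosen.
{Tring, Milton}: P→Milton 8·10=80, Q→Tring 9·14=126, R→Milton 5·22=110, S→Tring 6·17=102, T→Milton 5·18=90, U→Tring 3·12=36, V→Tring 3·10=30. Service cost 574.
{Elton, Milton}: service cost 689
{Tring, Holm}: service cost 732
Among all 6 size-2 choices, {Tring, Milton} is lowest.

Choose Tring and Milton; total service cost 574.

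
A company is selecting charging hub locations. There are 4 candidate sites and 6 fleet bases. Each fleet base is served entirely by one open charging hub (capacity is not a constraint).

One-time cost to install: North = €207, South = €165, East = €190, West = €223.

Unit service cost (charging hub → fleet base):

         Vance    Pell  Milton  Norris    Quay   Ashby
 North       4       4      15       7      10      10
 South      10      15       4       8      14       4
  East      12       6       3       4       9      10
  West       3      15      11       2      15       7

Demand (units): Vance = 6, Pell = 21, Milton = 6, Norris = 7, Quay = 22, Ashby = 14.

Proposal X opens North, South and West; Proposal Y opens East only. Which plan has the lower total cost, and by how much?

Proposal X: {North, South, West}: Vance→West 3·6=18, Pell→North 4·21=84, Milton→South 4·6=24, Norris→West 2·7=14, Quay→North 10·22=220, Ashby→South 4·14=56. Service 416; fixed 595; total 1011.
Proposal Y: {East}: Vance→East 12·6=72, Pell→East 6·21=126, Milton→East 3·6=18, Norris→East 4·7=28, Quay→East 9·22=198, Ashby→East 10·14=140. Service 582; fixed 190; total 772.
Difference: |1011 − 772| = 239.

Proposal Y is cheaper by 239.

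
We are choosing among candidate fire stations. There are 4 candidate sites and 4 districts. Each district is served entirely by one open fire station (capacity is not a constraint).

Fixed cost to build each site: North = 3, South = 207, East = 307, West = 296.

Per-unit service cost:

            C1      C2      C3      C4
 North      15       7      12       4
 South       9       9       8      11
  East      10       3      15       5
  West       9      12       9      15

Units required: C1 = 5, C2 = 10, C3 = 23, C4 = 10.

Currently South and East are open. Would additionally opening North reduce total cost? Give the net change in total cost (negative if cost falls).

Current service cost with {South, East}: 309.
Adding North: each district re-picks its cheapest; new service cost 299, saving 10.
Extra fixed cost: 3. Net change = 3 − 10 = -7.
(Totals: 823 → 816.)

Yes — net change −7 (cost falls by 7).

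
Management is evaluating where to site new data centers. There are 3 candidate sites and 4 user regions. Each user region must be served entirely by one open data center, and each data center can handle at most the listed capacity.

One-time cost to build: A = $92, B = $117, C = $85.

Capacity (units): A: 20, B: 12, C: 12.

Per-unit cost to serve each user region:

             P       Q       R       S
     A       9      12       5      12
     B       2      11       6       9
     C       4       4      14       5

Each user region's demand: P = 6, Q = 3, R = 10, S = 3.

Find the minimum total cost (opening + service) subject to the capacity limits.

Minimum total cost: 278

Open {A, C}: P→C 4·6=24, Q→C 4·3=12, R→A 5·10=50, S→C 5·3=15.
Loads: A carries 10/20, C carries 12/12. Service 101; fixed 177; total 278.
Next best feasible plan costs 299.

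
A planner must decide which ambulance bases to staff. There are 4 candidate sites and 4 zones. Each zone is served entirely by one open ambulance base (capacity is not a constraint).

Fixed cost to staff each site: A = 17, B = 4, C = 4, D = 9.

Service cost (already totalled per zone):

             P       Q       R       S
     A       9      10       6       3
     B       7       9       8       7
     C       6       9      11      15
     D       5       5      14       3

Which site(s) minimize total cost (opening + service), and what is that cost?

Open B and D; minimum total cost 34.

For any fixed open set, each zone goes to its cheapest open site; total = fixed + service.
{B, D}: P→D 5, Q→D 5, R→B 8, S→D 3. Service 21; fixed 13; total 34.
{B}: P→B 7, Q→B 9, R→B 8, S→B 7. Service 31; fixed 4; total 35.
{D}: service 27 + fixed 9 = 36
{A, B, C, D}: service 19 + fixed 34 = 53
No other subset beats 34.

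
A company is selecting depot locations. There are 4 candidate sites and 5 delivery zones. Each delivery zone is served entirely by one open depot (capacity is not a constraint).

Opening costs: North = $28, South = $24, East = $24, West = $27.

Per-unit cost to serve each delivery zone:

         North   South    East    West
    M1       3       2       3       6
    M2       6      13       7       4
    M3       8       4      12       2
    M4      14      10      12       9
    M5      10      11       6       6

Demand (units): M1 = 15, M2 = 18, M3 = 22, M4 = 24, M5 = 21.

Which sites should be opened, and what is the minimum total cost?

Open South and West; minimum total cost 539.

For any fixed open set, each delivery zone goes to its cheapest open site; total = fixed + service.
{South, West}: M1→South 2·15=30, M2→West 4·18=72, M3→West 2·22=44, M4→West 9·24=216, M5→West 6·21=126. Service 488; fixed 51; total 539.
{East, West}: M1→East 3·15=45, M2→West 4·18=72, M3→West 2·22=44, M4→West 9·24=216, M5→East 6·21=126. Service 503; fixed 51; total 554.
{North, West}: service 503 + fixed 55 = 558
{North, South, East, West}: M1→South 2·15=30, M2→West 4·18=72, M3→West 2·22=44, M4→West 9·24=216, M5→East 6·21=126. Service 488; fixed 103; total 591.
No other subset beats 539.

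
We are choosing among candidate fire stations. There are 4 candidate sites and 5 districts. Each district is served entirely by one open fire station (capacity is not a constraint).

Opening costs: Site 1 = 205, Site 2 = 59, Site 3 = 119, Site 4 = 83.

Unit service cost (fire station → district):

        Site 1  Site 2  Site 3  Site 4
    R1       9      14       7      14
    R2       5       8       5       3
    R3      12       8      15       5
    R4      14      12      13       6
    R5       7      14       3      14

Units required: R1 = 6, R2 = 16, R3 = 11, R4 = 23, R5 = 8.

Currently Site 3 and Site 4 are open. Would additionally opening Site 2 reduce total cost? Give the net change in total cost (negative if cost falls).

Current service cost with {Site 3, Site 4}: 307.
Adding Site 2: each district re-picks its cheapest; new service cost 307, saving 0.
Extra fixed cost: 59. Net change = 59 − 0 = 59.
(Totals: 509 → 568.)

No — net change +59 (cost rises by 59).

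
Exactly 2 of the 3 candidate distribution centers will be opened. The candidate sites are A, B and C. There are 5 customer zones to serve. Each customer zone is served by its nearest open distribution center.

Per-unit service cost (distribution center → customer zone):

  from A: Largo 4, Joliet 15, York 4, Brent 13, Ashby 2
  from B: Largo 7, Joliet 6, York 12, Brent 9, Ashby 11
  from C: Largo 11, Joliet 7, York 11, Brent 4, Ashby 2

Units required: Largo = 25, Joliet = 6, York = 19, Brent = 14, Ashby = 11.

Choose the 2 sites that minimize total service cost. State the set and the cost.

With exactly 2 open, each customer zone uses its cheapest among the chosen.
{A, C}: Largo→A 4·25=100, Joliet→C 7·6=42, York→A 4·19=76, Brent→C 4·14=56, Ashby→A 2·11=22. Service cost 296.
{A, B}: service cost 360
{B, C}: service cost 498
Among all 3 size-2 choices, {A, C} is lowest.

Choose A and C; total service cost 296.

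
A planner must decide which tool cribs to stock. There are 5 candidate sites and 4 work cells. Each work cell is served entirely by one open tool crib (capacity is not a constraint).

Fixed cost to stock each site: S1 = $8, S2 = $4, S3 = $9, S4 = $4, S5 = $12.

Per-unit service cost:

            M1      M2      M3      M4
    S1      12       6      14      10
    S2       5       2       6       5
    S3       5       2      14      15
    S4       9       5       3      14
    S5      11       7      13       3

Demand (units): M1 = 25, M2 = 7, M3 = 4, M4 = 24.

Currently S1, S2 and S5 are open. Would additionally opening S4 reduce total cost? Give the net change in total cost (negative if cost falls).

Yes — net change −8 (cost falls by 8).

Current service cost with {S1, S2, S5}: 235.
Adding S4: each work cell re-picks its cheapest; new service cost 223, saving 12.
Extra fixed cost: 4. Net change = 4 − 12 = -8.
(Totals: 259 → 251.)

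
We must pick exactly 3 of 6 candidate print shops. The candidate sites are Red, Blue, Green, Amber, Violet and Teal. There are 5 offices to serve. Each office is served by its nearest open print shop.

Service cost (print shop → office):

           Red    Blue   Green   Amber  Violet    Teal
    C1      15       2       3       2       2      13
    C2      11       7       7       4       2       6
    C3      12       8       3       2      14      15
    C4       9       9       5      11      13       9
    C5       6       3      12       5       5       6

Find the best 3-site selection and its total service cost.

With exactly 3 open, each office uses its cheapest among the chosen.
{Blue, Green, Violet}: C1→Blue 2, C2→Violet 2, C3→Green 3, C4→Green 5, C5→Blue 3. Service cost 15.
{Blue, Green, Amber}: service cost 16
{Green, Amber, Violet}: service cost 16
Among all 20 size-3 choices, {Blue, Green, Violet} is lowest.

Choose Blue, Green and Violet; total service cost 15.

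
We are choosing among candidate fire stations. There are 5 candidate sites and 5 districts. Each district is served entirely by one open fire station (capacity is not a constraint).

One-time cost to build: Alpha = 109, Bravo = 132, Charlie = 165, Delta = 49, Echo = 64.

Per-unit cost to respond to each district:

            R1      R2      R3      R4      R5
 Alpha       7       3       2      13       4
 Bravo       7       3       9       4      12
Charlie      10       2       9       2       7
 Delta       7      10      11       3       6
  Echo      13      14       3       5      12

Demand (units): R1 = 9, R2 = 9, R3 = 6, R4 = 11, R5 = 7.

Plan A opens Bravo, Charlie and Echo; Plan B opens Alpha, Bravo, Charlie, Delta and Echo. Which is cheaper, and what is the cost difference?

Plan A is cheaper by 131.

Plan A: {Bravo, Charlie, Echo}: R1→Bravo 7·9=63, R2→Charlie 2·9=18, R3→Echo 3·6=18, R4→Charlie 2·11=22, R5→Charlie 7·7=49. Service 170; fixed 361; total 531.
Plan B: {Alpha, Bravo, Charlie, Delta, Echo}: R1→Alpha 7·9=63, R2→Charlie 2·9=18, R3→Alpha 2·6=12, R4→Charlie 2·11=22, R5→Alpha 4·7=28. Service 143; fixed 519; total 662.
Difference: |531 − 662| = 131.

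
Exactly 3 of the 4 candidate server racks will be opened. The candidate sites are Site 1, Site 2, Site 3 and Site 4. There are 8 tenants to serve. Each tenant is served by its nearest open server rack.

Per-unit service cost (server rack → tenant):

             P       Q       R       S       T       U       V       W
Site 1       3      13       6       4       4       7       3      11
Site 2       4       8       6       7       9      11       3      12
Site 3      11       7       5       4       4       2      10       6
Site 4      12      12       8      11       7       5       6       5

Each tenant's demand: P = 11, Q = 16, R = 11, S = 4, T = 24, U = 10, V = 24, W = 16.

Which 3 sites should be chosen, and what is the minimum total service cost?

With exactly 3 open, each tenant uses its cheapest among the chosen.
{Site 1, Site 3, Site 4}: P→Site 1 3·11=33, Q→Site 3 7·16=112, R→Site 3 5·11=55, S→Site 1 4·4=16, T→Site 1 4·24=96, U→Site 3 2·10=20, V→Site 1 3·24=72, W→Site 4 5·16=80. Service cost 484.
{Site 2, Site 3, Site 4}: service cost 495
{Site 1, Site 2, Site 3}: service cost 500
Among all 4 size-3 choices, {Site 1, Site 3, Site 4} is lowest.

Choose Site 1, Site 3 and Site 4; total service cost 484.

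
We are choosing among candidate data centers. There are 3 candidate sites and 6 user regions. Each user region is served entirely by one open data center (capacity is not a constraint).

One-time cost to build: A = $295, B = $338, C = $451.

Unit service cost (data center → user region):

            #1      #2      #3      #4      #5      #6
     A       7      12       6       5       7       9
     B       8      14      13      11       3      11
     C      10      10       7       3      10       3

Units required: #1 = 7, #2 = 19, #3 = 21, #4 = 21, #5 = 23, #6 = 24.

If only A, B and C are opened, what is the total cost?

Each user region is assigned to its cheapest site among the open ones.
{A, B, C}: #1→A 7·7=49, #2→C 10·19=190, #3→A 6·21=126, #4→C 3·21=63, #5→B 3·23=69, #6→C 3·24=72. Service 569; fixed 1084; total 1653.

Total cost: 1653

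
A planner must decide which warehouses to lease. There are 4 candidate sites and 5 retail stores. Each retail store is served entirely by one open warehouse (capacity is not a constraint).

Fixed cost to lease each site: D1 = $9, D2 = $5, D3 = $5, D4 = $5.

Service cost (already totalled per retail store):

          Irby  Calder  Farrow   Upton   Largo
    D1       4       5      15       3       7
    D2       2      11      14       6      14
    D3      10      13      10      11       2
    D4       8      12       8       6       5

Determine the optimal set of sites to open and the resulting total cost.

For any fixed open set, each retail store goes to its cheapest open site; total = fixed + service.
{D1, D3}: Irby→D1 4, Calder→D1 5, Farrow→D3 10, Upton→D1 3, Largo→D3 2. Service 24; fixed 14; total 38.
{D1, D4}: Irby→D1 4, Calder→D1 5, Farrow→D4 8, Upton→D1 3, Largo→D4 5. Service 25; fixed 14; total 39.
{D1, D2, D3}: Irby→D2 2, Calder→D1 5, Farrow→D3 10, Upton→D1 3, Largo→D3 2. Service 22; fixed 19; total 41.
{D1, D2, D3, D4}: Irby→D2 2, Calder→D1 5, Farrow→D4 8, Upton→D1 3, Largo→D3 2. Service 20; fixed 24; total 44.
No other subset beats 38.

Open D1 and D3; minimum total cost 38.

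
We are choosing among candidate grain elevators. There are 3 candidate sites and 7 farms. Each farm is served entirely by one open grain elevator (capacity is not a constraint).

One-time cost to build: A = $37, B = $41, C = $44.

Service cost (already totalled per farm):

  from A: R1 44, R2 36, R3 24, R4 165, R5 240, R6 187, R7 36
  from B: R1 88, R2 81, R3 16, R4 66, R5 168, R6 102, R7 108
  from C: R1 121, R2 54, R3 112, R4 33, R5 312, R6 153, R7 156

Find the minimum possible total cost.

Minimum total cost: 546

For any fixed open set, each farm goes to its cheapest open site; total = fixed + service.
{A, B}: R1→A 44, R2→A 36, R3→B 16, R4→B 66, R5→B 168, R6→B 102, R7→A 36. Service 468; fixed 78; total 546.
{A, B, C}: service 435 + fixed 122 = 557
{A, C}: service 566 + fixed 81 = 647
{A}: service 732 + fixed 37 = 769
(All 7 nonempty subsets were checked; A and B is lowest.)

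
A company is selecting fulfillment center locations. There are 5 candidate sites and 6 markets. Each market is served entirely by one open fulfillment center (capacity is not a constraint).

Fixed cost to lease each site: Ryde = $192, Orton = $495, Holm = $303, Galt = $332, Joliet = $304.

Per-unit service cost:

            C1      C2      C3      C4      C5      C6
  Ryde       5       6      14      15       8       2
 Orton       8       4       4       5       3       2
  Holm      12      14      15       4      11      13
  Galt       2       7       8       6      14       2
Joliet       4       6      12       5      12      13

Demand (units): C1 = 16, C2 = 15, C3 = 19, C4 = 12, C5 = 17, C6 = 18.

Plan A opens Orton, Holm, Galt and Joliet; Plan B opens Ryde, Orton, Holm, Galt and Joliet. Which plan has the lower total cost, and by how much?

Plan A is cheaper by 192.

Plan A: {Orton, Holm, Galt, Joliet}: C1→Galt 2·16=32, C2→Orton 4·15=60, C3→Orton 4·19=76, C4→Holm 4·12=48, C5→Orton 3·17=51, C6→Orton 2·18=36. Service 303; fixed 1434; total 1737.
Plan B: {Ryde, Orton, Holm, Galt, Joliet}: C1→Galt 2·16=32, C2→Orton 4·15=60, C3→Orton 4·19=76, C4→Holm 4·12=48, C5→Orton 3·17=51, C6→Ryde 2·18=36. Service 303; fixed 1626; total 1929.
Difference: |1737 − 1929| = 192.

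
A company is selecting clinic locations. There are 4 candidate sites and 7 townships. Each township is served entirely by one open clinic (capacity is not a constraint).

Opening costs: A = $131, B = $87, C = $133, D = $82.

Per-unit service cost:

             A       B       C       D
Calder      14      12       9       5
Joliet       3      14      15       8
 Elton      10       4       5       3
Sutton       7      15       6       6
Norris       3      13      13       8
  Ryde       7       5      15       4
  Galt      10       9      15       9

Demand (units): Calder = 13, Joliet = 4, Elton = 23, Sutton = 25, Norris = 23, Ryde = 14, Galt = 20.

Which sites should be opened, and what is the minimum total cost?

Open A and D; minimum total cost 814.

For any fixed open set, each township goes to its cheapest open site; total = fixed + service.
{A, D}: Calder→D 5·13=65, Joliet→A 3·4=12, Elton→D 3·23=69, Sutton→D 6·25=150, Norris→A 3·23=69, Ryde→D 4·14=56, Galt→D 9·20=180. Service 601; fixed 213; total 814.
{D}: Calder→D 5·13=65, Joliet→D 8·4=32, Elton→D 3·23=69, Sutton→D 6·25=150, Norris→D 8·23=184, Ryde→D 4·14=56, Galt→D 9·20=180. Service 736; fixed 82; total 818.
{A, B, D}: service 601 + fixed 300 = 901
{A, B, C, D}: service 601 + fixed 433 = 1034
(All 15 nonempty subsets were checked; A and D is lowest.)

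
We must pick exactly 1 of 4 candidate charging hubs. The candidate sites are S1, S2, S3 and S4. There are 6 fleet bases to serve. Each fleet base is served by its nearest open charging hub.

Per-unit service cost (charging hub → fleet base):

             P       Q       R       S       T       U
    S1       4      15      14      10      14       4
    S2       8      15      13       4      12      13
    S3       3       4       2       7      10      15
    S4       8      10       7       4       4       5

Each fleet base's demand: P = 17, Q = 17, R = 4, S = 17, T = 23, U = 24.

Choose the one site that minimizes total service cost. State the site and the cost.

With exactly 1 open, each fleet base uses its cheapest among the chosen.
{S4}: P→S4 8·17=136, Q→S4 10·17=170, R→S4 7·4=28, S→S4 4·17=68, T→S4 4·23=92, U→S4 5·24=120. Service cost 614.
{S3}: service cost 836
{S1}: service cost 967
Among all 4 size-1 choices, {S4} is lowest.

Choose S4 only; total service cost 614.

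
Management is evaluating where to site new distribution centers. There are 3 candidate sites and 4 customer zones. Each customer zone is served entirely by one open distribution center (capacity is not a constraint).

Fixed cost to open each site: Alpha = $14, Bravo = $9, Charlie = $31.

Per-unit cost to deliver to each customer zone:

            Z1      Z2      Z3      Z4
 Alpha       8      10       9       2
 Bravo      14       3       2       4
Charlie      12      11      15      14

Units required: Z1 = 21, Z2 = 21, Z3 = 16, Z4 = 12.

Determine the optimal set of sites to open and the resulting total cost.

For any fixed open set, each customer zone goes to its cheapest open site; total = fixed + service.
{Alpha, Bravo}: Z1→Alpha 8·21=168, Z2→Bravo 3·21=63, Z3→Bravo 2·16=32, Z4→Alpha 2·12=24. Service 287; fixed 23; total 310.
{Alpha, Bravo, Charlie}: service 287 + fixed 54 = 341
{Bravo, Charlie}: service 395 + fixed 40 = 435
{Bravo}: service 437 + fixed 9 = 446
(All 7 nonempty subsets were checked; Alpha and Bravo is lowest.)

Open Alpha and Bravo; minimum total cost 310.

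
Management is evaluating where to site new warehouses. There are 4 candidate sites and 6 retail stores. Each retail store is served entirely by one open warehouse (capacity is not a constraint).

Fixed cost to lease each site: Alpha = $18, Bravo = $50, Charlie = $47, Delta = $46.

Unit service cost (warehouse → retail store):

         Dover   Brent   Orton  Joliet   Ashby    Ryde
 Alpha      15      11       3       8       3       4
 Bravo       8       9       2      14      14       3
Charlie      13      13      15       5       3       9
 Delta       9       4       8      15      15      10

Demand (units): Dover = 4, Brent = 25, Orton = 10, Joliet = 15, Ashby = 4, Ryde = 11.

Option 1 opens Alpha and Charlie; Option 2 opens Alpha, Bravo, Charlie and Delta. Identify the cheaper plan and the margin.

Option 1: {Alpha, Charlie}: Dover→Charlie 13·4=52, Brent→Alpha 11·25=275, Orton→Alpha 3·10=30, Joliet→Charlie 5·15=75, Ashby→Alpha 3·4=12, Ryde→Alpha 4·11=44. Service 488; fixed 65; total 553.
Option 2: {Alpha, Bravo, Charlie, Delta}: Dover→Bravo 8·4=32, Brent→Delta 4·25=100, Orton→Bravo 2·10=20, Joliet→Charlie 5·15=75, Ashby→Alpha 3·4=12, Ryde→Bravo 3·11=33. Service 272; fixed 161; total 433.
Difference: |553 − 433| = 120.

Option 2 is cheaper by 120.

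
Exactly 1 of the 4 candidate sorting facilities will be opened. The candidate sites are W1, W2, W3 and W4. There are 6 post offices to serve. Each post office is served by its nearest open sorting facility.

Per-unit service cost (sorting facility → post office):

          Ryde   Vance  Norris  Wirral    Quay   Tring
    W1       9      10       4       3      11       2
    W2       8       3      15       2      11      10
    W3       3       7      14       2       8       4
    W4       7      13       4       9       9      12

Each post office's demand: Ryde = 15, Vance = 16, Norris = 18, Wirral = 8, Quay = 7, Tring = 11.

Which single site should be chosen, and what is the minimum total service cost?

Choose W1 only; total service cost 490.

With exactly 1 open, each post office uses its cheapest among the chosen.
{W1}: Ryde→W1 9·15=135, Vance→W1 10·16=160, Norris→W1 4·18=72, Wirral→W1 3·8=24, Quay→W1 11·7=77, Tring→W1 2·11=22. Service cost 490.
{W3}: service cost 525
{W2}: service cost 641
Among all 4 size-1 choices, {W1} is lowest.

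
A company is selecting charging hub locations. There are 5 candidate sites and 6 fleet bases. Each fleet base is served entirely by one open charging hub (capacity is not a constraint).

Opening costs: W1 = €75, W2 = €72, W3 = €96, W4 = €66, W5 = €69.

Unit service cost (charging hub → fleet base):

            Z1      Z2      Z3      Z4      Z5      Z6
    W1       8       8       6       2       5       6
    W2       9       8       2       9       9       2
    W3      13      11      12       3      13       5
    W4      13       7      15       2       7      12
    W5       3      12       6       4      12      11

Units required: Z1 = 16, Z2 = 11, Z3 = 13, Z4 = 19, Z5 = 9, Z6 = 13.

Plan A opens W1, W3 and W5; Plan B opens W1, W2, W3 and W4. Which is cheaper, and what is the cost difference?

Plan A is cheaper by 47.

Plan A: {W1, W3, W5}: Z1→W5 3·16=48, Z2→W1 8·11=88, Z3→W1 6·13=78, Z4→W1 2·19=38, Z5→W1 5·9=45, Z6→W3 5·13=65. Service 362; fixed 240; total 602.
Plan B: {W1, W2, W3, W4}: Z1→W1 8·16=128, Z2→W4 7·11=77, Z3→W2 2·13=26, Z4→W1 2·19=38, Z5→W1 5·9=45, Z6→W2 2·13=26. Service 340; fixed 309; total 649.
Difference: |602 − 649| = 47.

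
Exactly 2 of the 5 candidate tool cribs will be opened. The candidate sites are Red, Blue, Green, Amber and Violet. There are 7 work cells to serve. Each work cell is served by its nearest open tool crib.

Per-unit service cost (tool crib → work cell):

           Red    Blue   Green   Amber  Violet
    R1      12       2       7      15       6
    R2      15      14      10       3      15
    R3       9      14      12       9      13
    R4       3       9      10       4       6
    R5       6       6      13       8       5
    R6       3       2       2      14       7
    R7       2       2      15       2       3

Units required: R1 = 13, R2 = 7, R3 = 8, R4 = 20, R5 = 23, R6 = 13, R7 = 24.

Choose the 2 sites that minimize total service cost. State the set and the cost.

Choose Blue and Amber; total service cost 411.

With exactly 2 open, each work cell uses its cheapest among the chosen.
{Blue, Amber}: R1→Blue 2·13=26, R2→Amber 3·7=21, R3→Amber 9·8=72, R4→Amber 4·20=80, R5→Blue 6·23=138, R6→Blue 2·13=26, R7→Blue 2·24=48. Service cost 411.
{Red, Blue}: service cost 468
{Red, Green}: service cost 505
Among all 10 size-2 choices, {Blue, Amber} is lowest.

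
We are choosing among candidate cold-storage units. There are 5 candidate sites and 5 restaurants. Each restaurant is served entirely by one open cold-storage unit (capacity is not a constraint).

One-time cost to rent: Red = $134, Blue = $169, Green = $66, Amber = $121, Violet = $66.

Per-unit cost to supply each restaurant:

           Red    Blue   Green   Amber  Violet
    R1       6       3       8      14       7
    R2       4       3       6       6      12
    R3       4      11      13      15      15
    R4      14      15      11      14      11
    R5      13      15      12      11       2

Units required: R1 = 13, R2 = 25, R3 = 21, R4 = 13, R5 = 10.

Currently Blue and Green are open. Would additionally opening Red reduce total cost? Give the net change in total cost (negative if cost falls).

Current service cost with {Blue, Green}: 608.
Adding Red: each restaurant re-picks its cheapest; new service cost 461, saving 147.
Extra fixed cost: 134. Net change = 134 − 147 = -13.
(Totals: 843 → 830.)

Yes — net change −13 (cost falls by 13).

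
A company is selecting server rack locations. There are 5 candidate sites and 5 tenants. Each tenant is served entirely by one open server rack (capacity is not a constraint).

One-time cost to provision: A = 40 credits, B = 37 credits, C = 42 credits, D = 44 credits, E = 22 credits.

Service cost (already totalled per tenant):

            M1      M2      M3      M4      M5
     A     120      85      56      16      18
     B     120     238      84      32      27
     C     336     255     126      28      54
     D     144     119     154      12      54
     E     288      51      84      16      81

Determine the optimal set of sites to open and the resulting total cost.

For any fixed open set, each tenant goes to its cheapest open site; total = fixed + service.
{A, E}: M1→A 120, M2→E 51, M3→A 56, M4→A 16, M5→A 18. Service 261; fixed 62; total 323.
{A}: service 295 + fixed 40 = 335
{B, E}: service 298 + fixed 59 = 357
{A, B, C, D, E}: service 257 + fixed 185 = 442
No other subset beats 323.

Open A and E; minimum total cost 323.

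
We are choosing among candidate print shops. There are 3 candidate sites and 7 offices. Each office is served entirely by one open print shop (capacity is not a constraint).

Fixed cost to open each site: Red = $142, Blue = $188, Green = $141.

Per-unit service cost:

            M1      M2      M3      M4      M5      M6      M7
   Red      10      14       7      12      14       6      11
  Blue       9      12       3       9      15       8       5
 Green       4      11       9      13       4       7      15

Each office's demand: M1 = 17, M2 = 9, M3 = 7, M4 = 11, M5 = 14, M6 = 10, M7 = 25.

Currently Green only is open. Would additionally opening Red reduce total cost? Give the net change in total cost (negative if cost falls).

No — net change +7 (cost rises by 7).

Current service cost with {Green}: 874.
Adding Red: each office re-picks its cheapest; new service cost 739, saving 135.
Extra fixed cost: 142. Net change = 142 − 135 = 7.
(Totals: 1015 → 1022.)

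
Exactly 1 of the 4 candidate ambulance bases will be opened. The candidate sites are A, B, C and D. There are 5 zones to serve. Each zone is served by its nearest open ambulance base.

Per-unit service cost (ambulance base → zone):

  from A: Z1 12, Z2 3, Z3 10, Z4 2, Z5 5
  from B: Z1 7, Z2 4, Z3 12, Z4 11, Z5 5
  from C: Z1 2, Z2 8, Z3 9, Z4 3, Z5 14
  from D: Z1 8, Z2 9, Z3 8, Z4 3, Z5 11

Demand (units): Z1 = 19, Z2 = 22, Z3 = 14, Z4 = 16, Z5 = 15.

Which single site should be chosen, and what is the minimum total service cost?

With exactly 1 open, each zone uses its cheapest among the chosen.
{A}: Z1→A 12·19=228, Z2→A 3·22=66, Z3→A 10·14=140, Z4→A 2·16=32, Z5→A 5·15=75. Service cost 541.
{C}: service cost 598
{B}: service cost 640
Among all 4 size-1 choices, {A} is lowest.

Choose A only; total service cost 541.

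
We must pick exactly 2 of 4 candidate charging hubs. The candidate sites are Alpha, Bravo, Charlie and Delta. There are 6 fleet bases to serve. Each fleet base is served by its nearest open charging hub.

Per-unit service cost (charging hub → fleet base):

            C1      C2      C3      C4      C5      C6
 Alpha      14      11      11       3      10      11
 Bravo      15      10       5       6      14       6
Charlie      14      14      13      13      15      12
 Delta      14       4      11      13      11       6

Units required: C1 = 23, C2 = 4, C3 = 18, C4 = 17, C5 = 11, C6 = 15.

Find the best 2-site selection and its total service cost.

Choose Alpha and Bravo; total service cost 703.

With exactly 2 open, each fleet base uses its cheapest among the chosen.
{Alpha, Bravo}: C1→Alpha 14·23=322, C2→Bravo 10·4=40, C3→Bravo 5·18=90, C4→Alpha 3·17=51, C5→Alpha 10·11=110, C6→Bravo 6·15=90. Service cost 703.
{Bravo, Delta}: service cost 741
{Alpha, Delta}: service cost 787
Among all 6 size-2 choices, {Alpha, Bravo} is lowest.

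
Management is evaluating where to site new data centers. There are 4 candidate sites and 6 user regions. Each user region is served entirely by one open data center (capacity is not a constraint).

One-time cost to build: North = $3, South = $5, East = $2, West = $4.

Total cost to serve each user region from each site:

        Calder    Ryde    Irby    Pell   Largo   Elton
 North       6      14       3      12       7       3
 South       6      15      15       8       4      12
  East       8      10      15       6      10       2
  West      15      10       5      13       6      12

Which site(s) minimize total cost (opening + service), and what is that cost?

Open North and East; minimum total cost 39.

For any fixed open set, each user region goes to its cheapest open site; total = fixed + service.
{North, East}: Calder→North 6, Ryde→East 10, Irby→North 3, Pell→East 6, Largo→North 7, Elton→East 2. Service 34; fixed 5; total 39.
{North, South, East}: Calder→North 6, Ryde→East 10, Irby→North 3, Pell→East 6, Largo→South 4, Elton→East 2. Service 31; fixed 10; total 41.
{North, East, West}: Calder→North 6, Ryde→East 10, Irby→North 3, Pell→East 6, Largo→West 6, Elton→East 2. Service 33; fixed 9; total 42.
{North, South, East, West}: service 31 + fixed 14 = 45
No other subset beats 39.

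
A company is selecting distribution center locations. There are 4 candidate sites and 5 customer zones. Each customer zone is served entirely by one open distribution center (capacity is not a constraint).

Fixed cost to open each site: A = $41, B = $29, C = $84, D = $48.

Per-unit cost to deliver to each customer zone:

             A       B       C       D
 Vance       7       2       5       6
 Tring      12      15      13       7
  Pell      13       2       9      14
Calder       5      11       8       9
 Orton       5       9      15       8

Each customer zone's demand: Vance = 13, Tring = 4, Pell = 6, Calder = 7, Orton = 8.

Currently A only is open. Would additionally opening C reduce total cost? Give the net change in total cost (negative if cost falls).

No — net change +34 (cost rises by 34).

Current service cost with {A}: 292.
Adding C: each customer zone re-picks its cheapest; new service cost 242, saving 50.
Extra fixed cost: 84. Net change = 84 − 50 = 34.
(Totals: 333 → 367.)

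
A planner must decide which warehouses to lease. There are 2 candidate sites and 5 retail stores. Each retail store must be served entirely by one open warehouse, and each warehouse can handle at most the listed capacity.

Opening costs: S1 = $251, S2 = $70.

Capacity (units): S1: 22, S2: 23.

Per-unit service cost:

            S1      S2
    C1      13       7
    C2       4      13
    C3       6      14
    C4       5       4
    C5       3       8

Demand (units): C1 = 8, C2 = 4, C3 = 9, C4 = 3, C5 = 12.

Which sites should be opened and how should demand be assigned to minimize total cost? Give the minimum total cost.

Open {S1, S2}: C1→S2 7·8=56, C2→S2 13·4=52, C3→S1 6·9=54, C4→S2 4·3=12, C5→S1 3·12=36.
Loads: S1 carries 21/22, S2 carries 15/23. Service 210; fixed 321; total 531.
Next best feasible plan costs 555.

Minimum total cost: 531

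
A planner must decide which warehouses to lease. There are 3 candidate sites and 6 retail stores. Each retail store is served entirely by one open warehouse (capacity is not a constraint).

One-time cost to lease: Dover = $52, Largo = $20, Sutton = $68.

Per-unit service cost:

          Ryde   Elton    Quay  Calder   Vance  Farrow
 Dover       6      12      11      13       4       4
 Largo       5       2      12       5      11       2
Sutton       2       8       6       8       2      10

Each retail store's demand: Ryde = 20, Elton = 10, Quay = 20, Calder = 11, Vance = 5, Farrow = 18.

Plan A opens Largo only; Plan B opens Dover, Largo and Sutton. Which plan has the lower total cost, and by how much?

Plan A: {Largo}: Ryde→Largo 5·20=100, Elton→Largo 2·10=20, Quay→Largo 12·20=240, Calder→Largo 5·11=55, Vance→Largo 11·5=55, Farrow→Largo 2·18=36. Service 506; fixed 20; total 526.
Plan B: {Dover, Largo, Sutton}: Ryde→Sutton 2·20=40, Elton→Largo 2·10=20, Quay→Sutton 6·20=120, Calder→Largo 5·11=55, Vance→Sutton 2·5=10, Farrow→Largo 2·18=36. Service 281; fixed 140; total 421.
Difference: |526 − 421| = 105.

Plan B is cheaper by 105.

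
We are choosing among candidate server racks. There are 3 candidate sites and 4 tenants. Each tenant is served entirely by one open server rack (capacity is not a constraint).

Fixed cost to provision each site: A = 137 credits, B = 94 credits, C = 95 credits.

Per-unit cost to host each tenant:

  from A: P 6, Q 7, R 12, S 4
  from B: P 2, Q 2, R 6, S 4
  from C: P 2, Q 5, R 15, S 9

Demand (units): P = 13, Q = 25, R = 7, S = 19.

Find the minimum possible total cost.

Minimum total cost: 288

For any fixed open set, each tenant goes to its cheapest open site; total = fixed + service.
{B}: P→B 2·13=26, Q→B 2·25=50, R→B 6·7=42, S→B 4·19=76. Service 194; fixed 94; total 288.
{B, C}: P→B 2·13=26, Q→B 2·25=50, R→B 6·7=42, S→B 4·19=76. Service 194; fixed 189; total 383.
{A, B}: service 194 + fixed 231 = 425
{A, B, C}: service 194 + fixed 326 = 520
No other subset beats 288.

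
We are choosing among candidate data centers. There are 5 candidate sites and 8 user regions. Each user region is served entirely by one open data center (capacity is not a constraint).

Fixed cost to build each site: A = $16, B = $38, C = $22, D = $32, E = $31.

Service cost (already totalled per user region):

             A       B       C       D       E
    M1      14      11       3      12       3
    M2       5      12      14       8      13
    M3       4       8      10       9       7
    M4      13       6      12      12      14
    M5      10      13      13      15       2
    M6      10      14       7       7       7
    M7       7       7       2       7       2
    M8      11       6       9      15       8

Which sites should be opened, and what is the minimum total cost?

Open E only; minimum total cost 87.

For any fixed open set, each user region goes to its cheapest open site; total = fixed + service.
{E}: M1→E 3, M2→E 13, M3→E 7, M4→E 14, M5→E 2, M6→E 7, M7→E 2, M8→E 8. Service 56; fixed 31; total 87.
{A}: service 74 + fixed 16 = 90
{A, C}: M1→C 3, M2→A 5, M3→A 4, M4→C 12, M5→A 10, M6→C 7, M7→C 2, M8→C 9. Service 52; fixed 38; total 90.
{A, B, C, D, E}: service 35 + fixed 139 = 174
No other subset beats 87.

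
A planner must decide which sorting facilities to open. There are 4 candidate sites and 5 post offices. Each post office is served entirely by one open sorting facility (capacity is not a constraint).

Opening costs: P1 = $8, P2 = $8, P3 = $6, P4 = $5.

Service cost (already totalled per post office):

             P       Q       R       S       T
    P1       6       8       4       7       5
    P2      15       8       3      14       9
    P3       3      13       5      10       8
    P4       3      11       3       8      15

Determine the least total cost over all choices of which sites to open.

Minimum total cost: 38

For any fixed open set, each post office goes to its cheapest open site; total = fixed + service.
{P1}: P→P1 6, Q→P1 8, R→P1 4, S→P1 7, T→P1 5. Service 30; fixed 8; total 38.
{P1, P4}: service 26 + fixed 13 = 39
{P1, P3}: service 27 + fixed 14 = 41
{P1, P2, P3, P4}: P→P3 3, Q→P1 8, R→P2 3, S→P1 7, T→P1 5. Service 26; fixed 27; total 53.
No other subset beats 38.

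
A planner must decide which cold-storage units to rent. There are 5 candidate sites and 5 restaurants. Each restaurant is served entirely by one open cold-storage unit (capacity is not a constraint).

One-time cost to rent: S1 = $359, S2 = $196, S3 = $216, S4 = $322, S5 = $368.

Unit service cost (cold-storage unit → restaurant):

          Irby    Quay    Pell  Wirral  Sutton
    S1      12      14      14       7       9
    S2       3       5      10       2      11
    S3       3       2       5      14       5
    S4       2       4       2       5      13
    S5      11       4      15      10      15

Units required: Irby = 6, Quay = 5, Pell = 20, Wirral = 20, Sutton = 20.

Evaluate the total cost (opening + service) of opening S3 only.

Each restaurant is assigned to its cheapest site among the open ones.
{S3}: Irby→S3 3·6=18, Quay→S3 2·5=10, Pell→S3 5·20=100, Wirral→S3 14·20=280, Sutton→S3 5·20=100. Service 508; fixed 216; total 724.

Total cost: 724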